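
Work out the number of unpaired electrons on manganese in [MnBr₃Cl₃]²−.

Summing ligand charges against the −2 overall charge gives an oxidation state of +4 for manganese.
Mn sits in group 7, so the d-electron count is 7 − 4 = 3.
In an octahedral field the d³ configuration is t₂g³e_g⁰ (only one arrangement possible), giving 3 unpaired electrons.

3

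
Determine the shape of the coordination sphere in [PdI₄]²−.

Summing ligand charges against the −2 overall charge gives an oxidation state of +2 for palladium.
Pd sits in group 10, so the d-electron count is 10 − 2 = 8.
With 4 monodentate ligands the coordination number is 4.
A 4d d⁸ ion has a large crystal-field splitting; square planar leaves the high-energy d_{x²−y²} orbital empty and maximises CFSE.

square planar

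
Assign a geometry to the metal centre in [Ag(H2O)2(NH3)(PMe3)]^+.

tetrahedral

Water is neutral; ammonia is neutral; trimethylphosphine is neutral; balancing the +1 overall charge requires Ag(I).
Silver is a group-11 element; Ag(I) is therefore d¹⁰.
With 4 monodentate ligands the coordination number is 4.
A d¹⁰ ion has no crystal-field stabilisation preference between square planar and tetrahedral, so four ligands adopt the sterically favoured tetrahedral geometry.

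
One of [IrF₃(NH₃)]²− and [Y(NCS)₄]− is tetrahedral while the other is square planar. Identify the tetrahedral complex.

For [IrF₃(NH₃)]²−: Each fluoride is −1; ammonia is neutral; balancing the −2 overall charge requires Ir(I). Ir sits in group 9, so the d-electron count is 9 − 1 = 8. A 5d d⁸ ion has a large crystal-field splitting; square planar leaves the high-energy d_{x²−y²} orbital empty and maximises CFSE. → square planar.
For [Y(NCS)₄]−: Ligand charges: each isothiocyanate is −1. With an overall charge of −1 the yttrium centre must be in the +3 oxidation state. Group 3 minus oxidation state 3 gives a d⁰ configuration. A d⁰ ion has no crystal-field stabilisation preference between square planar and tetrahedral, so four ligands adopt the sterically favoured tetrahedral geometry. → tetrahedral.

[Y(NCS)₄]−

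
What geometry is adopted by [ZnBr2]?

Summing ligand charges against the 0 overall charge gives an oxidation state of +2 for zinc.
Zn sits in group 12, so the d-electron count is 12 − 2 = 10.
Coordination number: 2.
A d¹⁰ ion with only two ligands adopts a linear arrangement (sp hybridisation; no CFSE preference).

linear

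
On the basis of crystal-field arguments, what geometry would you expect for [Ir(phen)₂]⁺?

square planar

1,10-phenanthroline is neutral; balancing the +1 overall charge requires Ir(I).
Group 9 minus oxidation state 1 gives a d⁸ configuration.
Counting donor atoms: 2×1,10-phenanthroline (bidentate) → 4 donors. Coordination number = 4.
A 5d d⁸ ion has a large crystal-field splitting; square planar leaves the high-energy d_{x²−y²} orbital empty and maximises CFSE.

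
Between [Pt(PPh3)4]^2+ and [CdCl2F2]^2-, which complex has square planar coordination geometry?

[Pt(PPh3)4]^2+

For [Pt(PPh3)4]^2+: Summing ligand charges against the +2 overall charge gives an oxidation state of +2 for platinum. Group 10 minus oxidation state 2 gives a d⁸ configuration. A 5d d⁸ ion has a large crystal-field splitting; square planar leaves the high-energy d_{x²−y²} orbital empty and maximises CFSE. → square planar.
For [CdCl2F2]^2-: Each chloride is −1; each fluoride is −1; balancing the −2 overall charge requires Cd(II). Cd sits in group 12, so the d-electron count is 12 − 2 = 10. A d¹⁰ ion has no crystal-field stabilisation preference between square planar and tetrahedral, so four ligands adopt the sterically favoured tetrahedral geometry. → tetrahedral.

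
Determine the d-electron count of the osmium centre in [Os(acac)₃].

Ligand charges: each acetylacetonate is −1. With an overall charge of 0 the osmium centre must be in the +3 oxidation state.
Group 8 minus oxidation state 3 gives a d⁵ configuration.

d5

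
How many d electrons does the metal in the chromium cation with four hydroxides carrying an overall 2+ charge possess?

d0

Summing ligand charges against the +2 overall charge gives an oxidation state of +6 for chromium.
Chromium is a group-6 element; Cr(VI) is therefore d⁰.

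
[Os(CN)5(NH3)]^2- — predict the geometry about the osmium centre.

octahedral

Ligand charges: each cyanide is −1; ammonia is neutral. With an overall charge of −2 the osmium centre must be in the +3 oxidation state.
Osmium is a group-8 element; Os(III) is therefore d⁵.
Coordination number: 6.
Six donors around a single metal centre give an octahedral coordination sphere.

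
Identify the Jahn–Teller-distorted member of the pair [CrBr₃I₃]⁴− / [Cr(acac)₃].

[CrBr₃I₃]⁴−

[CrBr₃I₃]⁴−: Summing ligand charges against the −4 overall charge gives an oxidation state of +2 for chromium. Group 6 minus oxidation state 2 gives a d⁴ configuration. Bromide and iodide are weak-field ligands for a first-row metal, so the complex is high-spin. The t₂g³e_g¹ (high-spin) configuration has an unevenly filled e_g set; the Jahn–Teller theorem predicts a tetragonal distortion (typically axial elongation) to lift the degeneracy.
[Cr(acac)₃]: Summing ligand charges against the 0 overall charge gives an oxidation state of +3 for chromium. Cr sits in group 6, so the d-electron count is 6 − 3 = 3. The d³ configuration leaves the e_g set evenly filled (or empty) — no strong Jahn–Teller driving force.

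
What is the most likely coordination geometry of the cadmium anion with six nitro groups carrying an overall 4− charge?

Summing ligand charges against the −4 overall charge gives an oxidation state of +2 for cadmium.
Cd sits in group 12, so the d-electron count is 12 − 2 = 10.
With 6 monodentate ligands the coordination number is 6.
Six donors around a single metal centre give an octahedral coordination sphere.

octahedral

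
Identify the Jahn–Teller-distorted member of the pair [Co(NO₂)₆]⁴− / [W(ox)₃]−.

[Co(NO₂)₆]⁴−: Each nitro (N-bound nitrite) is −1; balancing the −4 overall charge requires Co(II). Group 9 minus oxidation state 2 gives a d⁷ configuration. Nitro (N-bound nitrite) is a strong-field ligand (high in the spectrochemical series) for a first-row metal, so the complex is low-spin. The t₂g⁶e_g¹ (low-spin) configuration has an unevenly filled e_g set; the Jahn–Teller theorem predicts a tetragonal distortion (typically axial elongation) to lift the degeneracy.
[W(ox)₃]−: Each oxalate is −2; balancing the −1 overall charge requires W(V). Tungsten is a group-6 element; W(V) is therefore d¹. The d¹ configuration leaves the e_g set evenly filled (or empty) — no strong Jahn–Teller driving force.

[Co(NO₂)₆]⁴−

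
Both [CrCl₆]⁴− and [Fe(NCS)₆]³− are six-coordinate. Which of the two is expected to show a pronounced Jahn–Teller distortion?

[CrCl₆]⁴−: Ligand charges: each chloride is −1. With an overall charge of −4 the chromium centre must be in the +2 oxidation state. Cr sits in group 6, so the d-electron count is 6 − 2 = 4. Chloride is a weak-field ligand for a first-row metal, so the complex is high-spin. The t₂g³e_g¹ (high-spin) configuration has an unevenly filled e_g set; the Jahn–Teller theorem predicts a tetragonal distortion (typically axial elongation) to lift the degeneracy.
[Fe(NCS)₆]³−: Summing ligand charges against the −3 overall charge gives an oxidation state of +3 for iron. Fe sits in group 8, so the d-electron count is 8 − 3 = 5. Isothiocyanate is a weak-field ligand for a first-row metal, so the complex is high-spin. The d⁵ configuration leaves the e_g set evenly filled (or empty) — no strong Jahn–Teller driving force.

[CrCl₆]⁴−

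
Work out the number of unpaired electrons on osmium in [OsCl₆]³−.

Ligand charges: each chloride is −1. With an overall charge of −3 the osmium centre must be in the +3 oxidation state.
Os sits in group 8, so the d-electron count is 8 − 3 = 5.
The spin state decides the count: a 5d ion has a large Δₒ and is invariably low-spin.
An octahedral low-spin d⁵ ion is t₂g⁵e_g⁰, giving 1 unpaired electron.

1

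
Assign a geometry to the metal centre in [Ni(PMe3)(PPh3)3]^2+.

Ligand charges: trimethylphosphine is neutral; triphenylphosphine is neutral. With an overall charge of +2 the nickel centre must be in the +2 oxidation state.
Group 10 minus oxidation state 2 gives a d⁸ configuration.
With 4 monodentate ligands the coordination number is 4.
Trimethylphosphine and triphenylphosphine are strong-field ligands (high in the spectrochemical series).
A 3d d⁸ ion with strong-field ligands gains enough CFSE to favour square planar over tetrahedral.

square planar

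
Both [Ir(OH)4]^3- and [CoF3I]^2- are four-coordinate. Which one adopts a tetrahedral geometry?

[CoF3I]^2-

For [Ir(OH)4]^3-: Ligand charges: each hydroxide is −1. With an overall charge of −3 the iridium centre must be in the +1 oxidation state. Ir sits in group 9, so the d-electron count is 9 − 1 = 8. A 5d d⁸ ion has a large crystal-field splitting; square planar leaves the high-energy d_{x²−y²} orbital empty and maximises CFSE. → square planar.
For [CoF3I]^2-: Summing ligand charges against the −2 overall charge gives an oxidation state of +2 for cobalt. Group 9 minus oxidation state 2 gives a d⁷ configuration. For a high-spin 3d d⁷ ion with weak-field ligands the small Δₜ gives little square-planar CFSE advantage, so four ligands adopt the sterically favoured tetrahedral geometry. → tetrahedral.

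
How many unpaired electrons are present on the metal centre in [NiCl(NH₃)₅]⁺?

Each chloride is −1; ammonia is neutral; balancing the +1 overall charge requires Ni(II).
Group 10 minus oxidation state 2 gives a d⁸ configuration.
In an octahedral field the d⁸ configuration is t₂g⁶e_g² (only one arrangement possible), giving 2 unpaired electrons.

2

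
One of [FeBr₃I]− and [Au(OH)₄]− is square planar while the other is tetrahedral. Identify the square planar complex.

[Au(OH)₄]−

For [FeBr₃I]−: Ligand charges: each bromide is −1; each iodide is −1. With an overall charge of −1 the iron centre must be in the +3 oxidation state. Iron is a group-8 element; Fe(III) is therefore d⁵. A high-spin d⁵ ion has zero CFSE in either geometry, so four ligands adopt the sterically favoured tetrahedral geometry. → tetrahedral.
For [Au(OH)₄]−: Ligand charges: each hydroxide is −1. With an overall charge of −1 the gold centre must be in the +3 oxidation state. Au sits in group 11, so the d-electron count is 11 − 3 = 8. A 5d d⁸ ion has a large crystal-field splitting; square planar leaves the high-energy d_{x²−y²} orbital empty and maximises CFSE. → square planar.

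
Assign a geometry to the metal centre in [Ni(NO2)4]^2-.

square planar

Ligand charges: each nitro (N-bound nitrite) is −1. With an overall charge of −2 the nickel centre must be in the +2 oxidation state.
Nickel is a group-10 element; Ni(II) is therefore d⁸.
With 4 monodentate ligands the coordination number is 4.
Nitro (N-bound nitrite) is a strong-field ligand (high in the spectrochemical series).
A 3d d⁸ ion with strong-field ligands gains enough CFSE to favour square planar over tetrahedral.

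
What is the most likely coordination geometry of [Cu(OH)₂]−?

Ligand charges: each hydroxide is −1. With an overall charge of −1 the copper centre must be in the +1 oxidation state.
Group 11 minus oxidation state 1 gives a d¹⁰ configuration.
Coordination number: 2.
A d¹⁰ ion with only two ligands adopts a linear arrangement (sp hybridisation; no CFSE preference).

linear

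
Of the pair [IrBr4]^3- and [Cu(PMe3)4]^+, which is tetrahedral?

[Cu(PMe3)4]^+

For [IrBr4]^3-: Ligand charges: each bromide is −1. With an overall charge of −3 the iridium centre must be in the +1 oxidation state. Group 9 minus oxidation state 1 gives a d⁸ configuration. A 5d d⁸ ion has a large crystal-field splitting; square planar leaves the high-energy d_{x²−y²} orbital empty and maximises CFSE. → square planar.
For [Cu(PMe3)4]^+: Summing ligand charges against the +1 overall charge gives an oxidation state of +1 for copper. Cu sits in group 11, so the d-electron count is 11 − 1 = 10. A d¹⁰ ion has no crystal-field stabilisation preference between square planar and tetrahedral, so four ligands adopt the sterically favoured tetrahedral geometry. → tetrahedral.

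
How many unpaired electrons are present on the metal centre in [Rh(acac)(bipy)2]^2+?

0 unpaired electrons

Summing ligand charges against the +2 overall charge gives an oxidation state of +3 for rhodium.
Rhodium is a group-9 element; Rh(III) is therefore d⁶.
Counting donor atoms: 1×acetylacetonate (bidentate) → 2 donors; 2×2,2′-bipyridine (bidentate) → 4 donors. Coordination number = 6.
The spin state decides the count: a 4d ion has a large Δₒ and is invariably low-spin.
An octahedral low-spin d⁶ ion is t₂g⁶e_g⁰, giving 0 unpaired electrons.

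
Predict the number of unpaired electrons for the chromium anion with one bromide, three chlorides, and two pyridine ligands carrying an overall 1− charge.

3 unpaired electrons

Ligand charges: each bromide is −1; each chloride is −1; pyridine is neutral. With an overall charge of −1 the chromium centre must be in the +3 oxidation state.
Chromium is a group-6 element; Cr(III) is therefore d³.
In an octahedral field the d³ configuration is t₂g³e_g⁰ (only one arrangement possible), giving 3 unpaired electrons.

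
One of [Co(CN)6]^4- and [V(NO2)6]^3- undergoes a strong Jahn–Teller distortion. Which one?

[Co(CN)6]^4-: Ligand charges: each cyanide is −1. With an overall charge of −4 the cobalt centre must be in the +2 oxidation state. Group 9 minus oxidation state 2 gives a d⁷ configuration. Cyanide is a strong-field ligand (high in the spectrochemical series) for a first-row metal, so the complex is low-spin. The t₂g⁶e_g¹ (low-spin) configuration has an unevenly filled e_g set; the Jahn–Teller theorem predicts a tetragonal distortion (typically axial elongation) to lift the degeneracy.
[V(NO2)6]^3-: Each nitro (N-bound nitrite) is −1; balancing the −3 overall charge requires V(III). Vanadium is a group-5 element; V(III) is therefore d². The d² configuration leaves the e_g set evenly filled (or empty) — no strong Jahn–Teller driving force.

[Co(CN)6]^4-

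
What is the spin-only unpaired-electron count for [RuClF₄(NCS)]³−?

1

Ligand charges: each chloride is −1; each fluoride is −1; each isothiocyanate is −1. With an overall charge of −3 the ruthenium centre must be in the +3 oxidation state.
Group 8 minus oxidation state 3 gives a d⁵ configuration.
The spin state decides the count: a 4d ion has a large Δₒ and is invariably low-spin.
An octahedral low-spin d⁵ ion is t₂g⁵e_g⁰, giving 1 unpaired electron.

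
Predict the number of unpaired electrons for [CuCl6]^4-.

1 unpaired electron

Summing ligand charges against the −4 overall charge gives an oxidation state of +2 for copper.
Group 11 minus oxidation state 2 gives a d⁹ configuration.
In an octahedral field the d⁹ configuration is t₂g⁶e_g³ (only one arrangement possible), giving 1 unpaired electron.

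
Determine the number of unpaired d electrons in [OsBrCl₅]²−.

Each bromide is −1; each chloride is −1; balancing the −2 overall charge requires Os(IV).
Group 8 minus oxidation state 4 gives a d⁴ configuration.
The spin state decides the count: a 5d ion has a large Δₒ and is invariably low-spin.
An octahedral low-spin d⁴ ion is t₂g⁴e_g⁰, giving 2 unpaired electrons.

2 unpaired electrons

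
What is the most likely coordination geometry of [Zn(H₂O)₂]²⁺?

Ligand charges: water is neutral. With an overall charge of +2 the zinc centre must be in the +2 oxidation state.
Zn sits in group 12, so the d-electron count is 12 − 2 = 10.
With 2 monodentate ligands the coordination number is 2.
A d¹⁰ ion with only two ligands adopts a linear arrangement (sp hybridisation; no CFSE preference).

linear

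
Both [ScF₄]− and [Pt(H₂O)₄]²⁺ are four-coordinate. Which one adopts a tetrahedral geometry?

For [ScF₄]−: Ligand charges: each fluoride is −1. With an overall charge of −1 the scandium centre must be in the +3 oxidation state. Sc sits in group 3, so the d-electron count is 3 − 3 = 0. A d⁰ ion has no crystal-field stabilisation preference between square planar and tetrahedral, so four ligands adopt the sterically favoured tetrahedral geometry. → tetrahedral.
For [Pt(H₂O)₄]²⁺: Water is neutral; balancing the +2 overall charge requires Pt(II). Pt sits in group 10, so the d-electron count is 10 − 2 = 8. A 5d d⁸ ion has a large crystal-field splitting; square planar leaves the high-energy d_{x²−y²} orbital empty and maximises CFSE. → square planar.

[ScF₄]−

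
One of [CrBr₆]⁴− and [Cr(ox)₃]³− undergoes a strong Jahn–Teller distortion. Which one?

[CrBr₆]⁴−: Summing ligand charges against the −4 overall charge gives an oxidation state of +2 for chromium. Group 6 minus oxidation state 2 gives a d⁴ configuration. Bromide is a weak-field ligand for a first-row metal, so the complex is high-spin. The t₂g³e_g¹ (high-spin) configuration has an unevenly filled e_g set; the Jahn–Teller theorem predicts a tetragonal distortion (typically axial elongation) to lift the degeneracy.
[Cr(ox)₃]³−: Ligand charges: each oxalate is −2. With an overall charge of −3 the chromium centre must be in the +3 oxidation state. Group 6 minus oxidation state 3 gives a d³ configuration. The d³ configuration leaves the e_g set evenly filled (or empty) — no strong Jahn–Teller driving force.

[CrBr₆]⁴−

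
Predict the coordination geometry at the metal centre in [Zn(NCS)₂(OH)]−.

Summing ligand charges against the −1 overall charge gives an oxidation state of +2 for zinc.
Group 12 minus oxidation state 2 gives a d¹⁰ configuration.
Coordination number: 3.
Three ligands around a d¹⁰ centre minimise repulsion in a trigonal-planar arrangement.

trigonal planar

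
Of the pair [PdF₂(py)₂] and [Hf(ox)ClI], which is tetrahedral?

[Hf(ox)ClI]

For [PdF₂(py)₂]: Ligand charges: each fluoride is −1; pyridine is neutral. With an overall charge of 0 the palladium centre must be in the +2 oxidation state. Pd sits in group 10, so the d-electron count is 10 − 2 = 8. A 4d d⁸ ion has a large crystal-field splitting; square planar leaves the high-energy d_{x²−y²} orbital empty and maximises CFSE. → square planar.
For [Hf(ox)ClI]: Summing ligand charges against the 0 overall charge gives an oxidation state of +4 for hafnium. Group 4 minus oxidation state 4 gives a d⁰ configuration. A d⁰ ion has no crystal-field stabilisation preference between square planar and tetrahedral, so four ligands adopt the sterically favoured tetrahedral geometry. → tetrahedral.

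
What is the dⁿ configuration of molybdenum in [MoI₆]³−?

d³

Ligand charges: each iodide is −1. With an overall charge of −3 the molybdenum centre must be in the +3 oxidation state.
Molybdenum is a group-6 element; Mo(III) is therefore d³.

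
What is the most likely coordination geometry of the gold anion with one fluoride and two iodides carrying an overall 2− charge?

Ligand charges: each fluoride is −1; each iodide is −1. With an overall charge of −2 the gold centre must be in the +1 oxidation state.
Au sits in group 11, so the d-electron count is 11 − 1 = 10.
Coordination number: 3.
Three ligands around a d¹⁰ centre minimise repulsion in a trigonal-planar arrangement.

trigonal planar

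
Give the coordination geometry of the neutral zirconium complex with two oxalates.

Summing ligand charges against the 0 overall charge gives an oxidation state of +4 for zirconium.
Zirconium is a group-4 element; Zr(IV) is therefore d⁰.
Counting donor atoms: 2×oxalate (bidentate) → 4 donors. Coordination number = 4.
A d⁰ ion has no crystal-field stabilisation preference between square planar and tetrahedral, so four ligands adopt the sterically favoured tetrahedral geometry.

tetrahedral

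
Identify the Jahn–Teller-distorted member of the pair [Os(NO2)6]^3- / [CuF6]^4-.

[Os(NO2)6]^3-: Ligand charges: each nitro (N-bound nitrite) is −1. With an overall charge of −3 the osmium centre must be in the +3 oxidation state. Group 8 minus oxidation state 3 gives a d⁵ configuration. A 5d ion has a large Δₒ and is invariably low-spin. The d⁵ configuration leaves the e_g set evenly filled (or empty) — no strong Jahn–Teller driving force.
[CuF6]^4-: Each fluoride is −1; balancing the −4 overall charge requires Cu(II). Group 11 minus oxidation state 2 gives a d⁹ configuration. The t₂g⁶e_g³ configuration has an unevenly filled e_g set; the Jahn–Teller theorem predicts a tetragonal distortion (typically axial elongation) to lift the degeneracy.

[CuF6]^4-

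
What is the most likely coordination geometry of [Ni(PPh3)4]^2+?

Triphenylphosphine is neutral; balancing the +2 overall charge requires Ni(II).
Ni sits in group 10, so the d-electron count is 10 − 2 = 8.
Coordination number: 4.
Triphenylphosphine is a strong-field ligand (high in the spectrochemical series).
A 3d d⁸ ion with strong-field ligands gains enough CFSE to favour square planar over tetrahedral.

square planar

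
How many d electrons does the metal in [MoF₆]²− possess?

Summing ligand charges against the −2 overall charge gives an oxidation state of +4 for molybdenum.
Molybdenum is a group-6 element; Mo(IV) is therefore d².

d²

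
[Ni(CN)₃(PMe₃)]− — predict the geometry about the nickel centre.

square planar

Summing ligand charges against the −1 overall charge gives an oxidation state of +2 for nickel.
Group 10 minus oxidation state 2 gives a d⁸ configuration.
With 4 monodentate ligands the coordination number is 4.
Cyanide and trimethylphosphine are strong-field ligands (high in the spectrochemical series).
A 3d d⁸ ion with strong-field ligands gains enough CFSE to favour square planar over tetrahedral.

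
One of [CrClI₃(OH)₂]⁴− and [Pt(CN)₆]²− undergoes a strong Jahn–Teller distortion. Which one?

[CrClI₃(OH)₂]⁴−

[CrClI₃(OH)₂]⁴−: Summing ligand charges against the −4 overall charge gives an oxidation state of +2 for chromium. Cr sits in group 6, so the d-electron count is 6 − 2 = 4. Chloride, hydroxide, and iodide are weak-field ligands for a first-row metal, so the complex is high-spin. The t₂g³e_g¹ (high-spin) configuration has an unevenly filled e_g set; the Jahn–Teller theorem predicts a tetragonal distortion (typically axial elongation) to lift the degeneracy.
[Pt(CN)₆]²−: Summing ligand charges against the −2 overall charge gives an oxidation state of +4 for platinum. Pt sits in group 10, so the d-electron count is 10 − 4 = 6. A 5d ion has a large Δₒ and is invariably low-spin. The d⁶ configuration leaves the e_g set evenly filled (or empty) — no strong Jahn–Teller driving force.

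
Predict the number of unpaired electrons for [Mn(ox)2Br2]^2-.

Each oxalate is −2; each bromide is −1; balancing the −2 overall charge requires Mn(IV).
Group 7 minus oxidation state 4 gives a d³ configuration.
Counting donor atoms: 2×oxalate (bidentate) → 4 donors; 2×bromide (monodentate) → 2 donors. Coordination number = 6.
In an octahedral field the d³ configuration is t₂g³e_g⁰ (only one arrangement possible), giving 3 unpaired electrons.

3 unpaired electrons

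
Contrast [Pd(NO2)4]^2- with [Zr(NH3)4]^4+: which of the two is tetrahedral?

[Zr(NH3)4]^4+

For [Pd(NO2)4]^2-: Ligand charges: each nitro (N-bound nitrite) is −1. With an overall charge of −2 the palladium centre must be in the +2 oxidation state. Palladium is a group-10 element; Pd(II) is therefore d⁸. A 4d d⁸ ion has a large crystal-field splitting; square planar leaves the high-energy d_{x²−y²} orbital empty and maximises CFSE. → square planar.
For [Zr(NH3)4]^4+: Ligand charges: ammonia is neutral. With an overall charge of +4 the zirconium centre must be in the +4 oxidation state. Zr sits in group 4, so the d-electron count is 4 − 4 = 0. A d⁰ ion has no crystal-field stabilisation preference between square planar and tetrahedral, so four ligands adopt the sterically favoured tetrahedral geometry. → tetrahedral.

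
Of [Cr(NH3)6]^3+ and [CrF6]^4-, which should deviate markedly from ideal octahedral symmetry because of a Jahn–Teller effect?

[CrF6]^4-

[Cr(NH3)6]^3+: Ammonia is neutral; balancing the +3 overall charge requires Cr(III). Group 6 minus oxidation state 3 gives a d³ configuration. The d³ configuration leaves the e_g set evenly filled (or empty) — no strong Jahn–Teller driving force.
[CrF6]^4-: Ligand charges: each fluoride is −1. With an overall charge of −4 the chromium centre must be in the +2 oxidation state. Group 6 minus oxidation state 2 gives a d⁴ configuration. Fluoride is a weak-field ligand for a first-row metal, so the complex is high-spin. The t₂g³e_g¹ (high-spin) configuration has an unevenly filled e_g set; the Jahn–Teller theorem predicts a tetragonal distortion (typically axial elongation) to lift the degeneracy.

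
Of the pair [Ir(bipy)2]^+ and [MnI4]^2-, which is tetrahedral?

[MnI4]^2-

For [Ir(bipy)2]^+: 2,2′-bipyridine is neutral; balancing the +1 overall charge requires Ir(I). Iridium is a group-9 element; Ir(I) is therefore d⁸. A 5d d⁸ ion has a large crystal-field splitting; square planar leaves the high-energy d_{x²−y²} orbital empty and maximises CFSE. → square planar.
For [MnI4]^2-: Ligand charges: each iodide is −1. With an overall charge of −2 the manganese centre must be in the +2 oxidation state. Group 7 minus oxidation state 2 gives a d⁵ configuration. A high-spin d⁵ ion has zero CFSE in either geometry, so four ligands adopt the sterically favoured tetrahedral geometry. → tetrahedral.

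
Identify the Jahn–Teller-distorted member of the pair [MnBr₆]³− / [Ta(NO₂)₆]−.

[MnBr₆]³−

[MnBr₆]³−: Summing ligand charges against the −3 overall charge gives an oxidation state of +3 for manganese. Manganese is a group-7 element; Mn(III) is therefore d⁴. Bromide is a weak-field ligand for a first-row metal, so the complex is high-spin. The t₂g³e_g¹ (high-spin) configuration has an unevenly filled e_g set; the Jahn–Teller theorem predicts a tetragonal distortion (typically axial elongation) to lift the degeneracy.
[Ta(NO₂)₆]−: Summing ligand charges against the −1 overall charge gives an oxidation state of +5 for tantalum. Group 5 minus oxidation state 5 gives a d⁰ configuration. The d⁰ configuration leaves the e_g set evenly filled (or empty) — no strong Jahn–Teller driving force.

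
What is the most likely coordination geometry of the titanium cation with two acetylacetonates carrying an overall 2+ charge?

Ligand charges: each acetylacetonate is −1. With an overall charge of +2 the titanium centre must be in the +4 oxidation state.
Group 4 minus oxidation state 4 gives a d⁰ configuration.
Counting donor atoms: 2×acetylacetonate (bidentate) → 4 donors. Coordination number = 4.
A d⁰ ion has no crystal-field stabilisation preference between square planar and tetrahedral, so four ligands adopt the sterically favoured tetrahedral geometry.

tetrahedral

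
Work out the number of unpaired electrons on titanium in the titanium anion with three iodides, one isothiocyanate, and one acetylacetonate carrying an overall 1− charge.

0 unpaired electrons

Ligand charges: each iodide is −1; each isothiocyanate is −1; each acetylacetonate is −1. With an overall charge of −1 the titanium centre must be in the +4 oxidation state.
Ti sits in group 4, so the d-electron count is 4 − 4 = 0.
Counting donor atoms: 3×iodide (monodentate) → 3 donors; 1×isothiocyanate (monodentate) → 1 donor; 1×acetylacetonate (bidentate) → 2 donors. Coordination number = 6.
In an octahedral field the d⁰ configuration is t₂g⁰e_g⁰, giving 0 unpaired electrons.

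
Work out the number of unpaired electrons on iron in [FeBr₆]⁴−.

Summing ligand charges against the −4 overall charge gives an oxidation state of +2 for iron.
Group 8 minus oxidation state 2 gives a d⁶ configuration.
The spin state decides the count: Bromide is a weak-field ligand for a first-row metal, so the complex is high-spin.
An octahedral high-spin d⁶ ion is t₂g⁴e_g², giving 4 unpaired electrons.

4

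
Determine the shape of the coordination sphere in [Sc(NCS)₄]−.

tetrahedral

Summing ligand charges against the −1 overall charge gives an oxidation state of +3 for scandium.
Sc sits in group 3, so the d-electron count is 3 − 3 = 0.
With 4 monodentate ligands the coordination number is 4.
A d⁰ ion has no crystal-field stabilisation preference between square planar and tetrahedral, so four ligands adopt the sterically favoured tetrahedral geometry.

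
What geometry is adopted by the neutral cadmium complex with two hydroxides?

Ligand charges: each hydroxide is −1. With an overall charge of 0 the cadmium centre must be in the +2 oxidation state.
Group 12 minus oxidation state 2 gives a d¹⁰ configuration.
With 2 monodentate ligands the coordination number is 2.
A d¹⁰ ion with only two ligands adopts a linear arrangement (sp hybridisation; no CFSE preference).

linear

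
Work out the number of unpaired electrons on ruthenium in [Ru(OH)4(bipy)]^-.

1

Summing ligand charges against the −1 overall charge gives an oxidation state of +3 for ruthenium.
Ruthenium is a group-8 element; Ru(III) is therefore d⁵.
Counting donor atoms: 4×hydroxide (monodentate) → 4 donors; 1×2,2′-bipyridine (bidentate) → 2 donors. Coordination number = 6.
The spin state decides the count: a 4d ion has a large Δₒ and is invariably low-spin.
An octahedral low-spin d⁵ ion is t₂g⁵e_g⁰, giving 1 unpaired electron.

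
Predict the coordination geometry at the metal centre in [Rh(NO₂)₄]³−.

square planar

Summing ligand charges against the −3 overall charge gives an oxidation state of +1 for rhodium.
Rhodium is a group-9 element; Rh(I) is therefore d⁸.
Coordination number: 4.
A 4d d⁸ ion has a large crystal-field splitting; square planar leaves the high-energy d_{x²−y²} orbital empty and maximises CFSE.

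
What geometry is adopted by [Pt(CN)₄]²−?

Ligand charges: each cyanide is −1. With an overall charge of −2 the platinum centre must be in the +2 oxidation state.
Platinum is a group-10 element; Pt(II) is therefore d⁸.
Coordination number: 4.
A 5d d⁸ ion has a large crystal-field splitting; square planar leaves the high-energy d_{x²−y²} orbital empty and maximises CFSE.

square planar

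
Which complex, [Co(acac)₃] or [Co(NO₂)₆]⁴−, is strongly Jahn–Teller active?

[Co(NO₂)₆]⁴−

[Co(acac)₃]: Each acetylacetonate is −1; balancing the 0 overall charge requires Co(III). Cobalt is a group-9 element; Co(III) is therefore d⁶. Co(III) has an exceptionally large octahedral splitting and is low-spin with essentially every ligand except fluoride. The d⁶ configuration leaves the e_g set evenly filled (or empty) — no strong Jahn–Teller driving force.
[Co(NO₂)₆]⁴−: Summing ligand charges against the −4 overall charge gives an oxidation state of +2 for cobalt. Co sits in group 9, so the d-electron count is 9 − 2 = 7. Nitro (N-bound nitrite) is a strong-field ligand (high in the spectrochemical series) for a first-row metal, so the complex is low-spin. The t₂g⁶e_g¹ (low-spin) configuration has an unevenly filled e_g set; the Jahn–Teller theorem predicts a tetragonal distortion (typically axial elongation) to lift the degeneracy.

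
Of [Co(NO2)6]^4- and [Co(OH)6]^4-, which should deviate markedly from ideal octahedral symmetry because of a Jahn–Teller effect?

[Co(NO2)6]^4-: Each nitro (N-bound nitrite) is −1; balancing the −4 overall charge requires Co(II). Co sits in group 9, so the d-electron count is 9 − 2 = 7. Nitro (N-bound nitrite) is a strong-field ligand (high in the spectrochemical series) for a first-row metal, so the complex is low-spin. The t₂g⁶e_g¹ (low-spin) configuration has an unevenly filled e_g set; the Jahn–Teller theorem predicts a tetragonal distortion (typically axial elongation) to lift the degeneracy.
[Co(OH)6]^4-: Summing ligand charges against the −4 overall charge gives an oxidation state of +2 for cobalt. Co sits in group 9, so the d-electron count is 9 − 2 = 7. Hydroxide is a weak-field ligand for a first-row metal, so the complex is high-spin. The d⁷ configuration leaves the e_g set evenly filled (or empty) — no strong Jahn–Teller driving force.

[Co(NO2)6]^4-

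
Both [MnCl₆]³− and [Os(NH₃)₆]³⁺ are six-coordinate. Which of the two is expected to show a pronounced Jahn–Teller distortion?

[MnCl₆]³−: Ligand charges: each chloride is −1. With an overall charge of −3 the manganese centre must be in the +3 oxidation state. Mn sits in group 7, so the d-electron count is 7 − 3 = 4. Chloride is a weak-field ligand for a first-row metal, so the complex is high-spin. The t₂g³e_g¹ (high-spin) configuration has an unevenly filled e_g set; the Jahn–Teller theorem predicts a tetragonal distortion (typically axial elongation) to lift the degeneracy.
[Os(NH₃)₆]³⁺: Ammonia is neutral; balancing the +3 overall charge requires Os(III). Group 8 minus oxidation state 3 gives a d⁵ configuration. A 5d ion has a large Δₒ and is invariably low-spin. The d⁵ configuration leaves the e_g set evenly filled (or empty) — no strong Jahn–Teller driving force.

[MnCl₆]³−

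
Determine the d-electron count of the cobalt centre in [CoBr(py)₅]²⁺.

d⁶

Ligand charges: each bromide is −1; pyridine is neutral. With an overall charge of +2 the cobalt centre must be in the +3 oxidation state.
Co sits in group 9, so the d-electron count is 9 − 3 = 6.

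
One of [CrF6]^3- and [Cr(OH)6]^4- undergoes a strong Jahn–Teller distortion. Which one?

[CrF6]^3-: Summing ligand charges against the −3 overall charge gives an oxidation state of +3 for chromium. Chromium is a group-6 element; Cr(III) is therefore d³. The d³ configuration leaves the e_g set evenly filled (or empty) — no strong Jahn–Teller driving force.
[Cr(OH)6]^4-: Each hydroxide is −1; balancing the −4 overall charge requires Cr(II). Cr sits in group 6, so the d-electron count is 6 − 2 = 4. Hydroxide is a weak-field ligand for a first-row metal, so the complex is high-spin. The t₂g³e_g¹ (high-spin) configuration has an unevenly filled e_g set; the Jahn–Teller theorem predicts a tetragonal distortion (typically axial elongation) to lift the degeneracy.

[Cr(OH)6]^4-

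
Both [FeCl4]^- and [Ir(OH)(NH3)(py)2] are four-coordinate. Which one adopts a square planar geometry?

For [FeCl4]^-: Each chloride is −1; balancing the −1 overall charge requires Fe(III). Fe sits in group 8, so the d-electron count is 8 − 3 = 5. A high-spin d⁵ ion has zero CFSE in either geometry, so four ligands adopt the sterically favoured tetrahedral geometry. → tetrahedral.
For [Ir(OH)(NH3)(py)2]: Ligand charges: each hydroxide is −1; ammonia is neutral; pyridine is neutral. With an overall charge of 0 the iridium centre must be in the +1 oxidation state. Group 9 minus oxidation state 1 gives a d⁸ configuration. A 5d d⁸ ion has a large crystal-field splitting; square planar leaves the high-energy d_{x²−y²} orbital empty and maximises CFSE. → square planar.

[Ir(OH)(NH3)(py)2]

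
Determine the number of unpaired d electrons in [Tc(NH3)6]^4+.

Ammonia is neutral; balancing the +4 overall charge requires Tc(IV).
Technetium is a group-7 element; Tc(IV) is therefore d³.
In an octahedral field the d³ configuration is t₂g³e_g⁰ (only one arrangement possible), giving 3 unpaired electrons.

3 unpaired electrons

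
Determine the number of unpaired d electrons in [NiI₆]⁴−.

Ligand charges: each iodide is −1. With an overall charge of −4 the nickel centre must be in the +2 oxidation state.
Nickel is a group-10 element; Ni(II) is therefore d⁸.
In an octahedral field the d⁸ configuration is t₂g⁶e_g² (only one arrangement possible), giving 2 unpaired electrons.

2 unpaired electrons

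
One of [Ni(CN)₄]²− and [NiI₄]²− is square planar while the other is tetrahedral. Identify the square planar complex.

For [Ni(CN)₄]²−: Ligand charges: each cyanide is −1. With an overall charge of −2 the nickel centre must be in the +2 oxidation state. Group 10 minus oxidation state 2 gives a d⁸ configuration. Cyanide is a strong-field ligand (high in the spectrochemical series). A 3d d⁸ ion with strong-field ligands gains enough CFSE to favour square planar over tetrahedral. → square planar.
For [NiI₄]²−: Each iodide is −1; balancing the −2 overall charge requires Ni(II). Nickel is a group-10 element; Ni(II) is therefore d⁸. Iodide is a weak-field ligand. With weak-field ligands the CFSE gain from square planar is small, so a 3d d⁸ ion takes the sterically preferred tetrahedral geometry. → tetrahedral.

[Ni(CN)₄]²−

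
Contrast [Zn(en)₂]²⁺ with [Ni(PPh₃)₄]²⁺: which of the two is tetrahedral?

For [Zn(en)₂]²⁺: Ethylenediamine is neutral; balancing the +2 overall charge requires Zn(II). Zinc is a group-12 element; Zn(II) is therefore d¹⁰. A d¹⁰ ion has no crystal-field stabilisation preference between square planar and tetrahedral, so four ligands adopt the sterically favoured tetrahedral geometry. → tetrahedral.
For [Ni(PPh₃)₄]²⁺: Triphenylphosphine is neutral; balancing the +2 overall charge requires Ni(II). Nickel is a group-10 element; Ni(II) is therefore d⁸. Triphenylphosphine is a strong-field ligand (high in the spectrochemical series). A 3d d⁸ ion with strong-field ligands gains enough CFSE to favour square planar over tetrahedral. → square planar.

[Zn(en)₂]²⁺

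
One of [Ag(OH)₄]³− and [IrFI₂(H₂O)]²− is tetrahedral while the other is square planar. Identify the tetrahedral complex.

For [Ag(OH)₄]³−: Summing ligand charges against the −3 overall charge gives an oxidation state of +1 for silver. Group 11 minus oxidation state 1 gives a d¹⁰ configuration. A d¹⁰ ion has no crystal-field stabilisation preference between square planar and tetrahedral, so four ligands adopt the sterically favoured tetrahedral geometry. → tetrahedral.
For [IrFI₂(H₂O)]²−: Summing ligand charges against the −2 overall charge gives an oxidation state of +1 for iridium. Group 9 minus oxidation state 1 gives a d⁸ configuration. A 5d d⁸ ion has a large crystal-field splitting; square planar leaves the high-energy d_{x²−y²} orbital empty and maximises CFSE. → square planar.

[Ag(OH)₄]³−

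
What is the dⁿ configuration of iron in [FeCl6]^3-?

d⁵

Ligand charges: each chloride is −1. With an overall charge of −3 the iron centre must be in the +3 oxidation state.
Iron is a group-8 element; Fe(III) is therefore d⁵.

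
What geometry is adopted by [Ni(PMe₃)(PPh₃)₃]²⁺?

Trimethylphosphine is neutral; triphenylphosphine is neutral; balancing the +2 overall charge requires Ni(II).
Group 10 minus oxidation state 2 gives a d⁸ configuration.
With 4 monodentate ligands the coordination number is 4.
Trimethylphosphine and triphenylphosphine are strong-field ligands (high in the spectrochemical series).
A 3d d⁸ ion with strong-field ligands gains enough CFSE to favour square planar over tetrahedral.

square planar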